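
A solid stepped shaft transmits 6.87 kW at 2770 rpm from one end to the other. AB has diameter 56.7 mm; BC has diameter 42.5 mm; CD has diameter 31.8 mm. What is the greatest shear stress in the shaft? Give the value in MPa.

3.75 MPa

ω = 2π·2770/60 = 290.1 rad/s, so T = P/ω = 6.87×10³ / 290.1 = 23.68 N·m.
Under the same torque, τ_max = 16T/(πd³) is largest where d is smallest — segment CD (d = 31.8 mm).
τ_max = 16·23.68/(π·(0.0318)³) = 3.751×10^6 Pa.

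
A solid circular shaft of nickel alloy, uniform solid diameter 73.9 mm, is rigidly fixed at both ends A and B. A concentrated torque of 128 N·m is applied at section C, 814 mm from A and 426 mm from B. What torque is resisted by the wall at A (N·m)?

44.0 N·m

With uniform GJ and both ends fixed, compatibility θ_AC = θ_CB gives T_A·a = T_B·b, together with T_A + T_B = T₀.
T_A = T₀·b/(a+b) = 128.0·426/1240 = 43.97 N·m; T_B = 84.03 N·m.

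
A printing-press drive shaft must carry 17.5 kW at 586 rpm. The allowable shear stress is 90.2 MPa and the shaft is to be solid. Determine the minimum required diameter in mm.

ω = 2π·586/60 = 61.37 rad/s, so T = P/ω = 17.5×10³ / 61.37 = 285.2 N·m.
For a solid shaft τ_max = 16T/(πd³), so d = (16T/(π τ_allow))^(1/3) = (16·285.2/(π·9.02×10^7))^(1/3) = 0.02525 m.

25.3 mm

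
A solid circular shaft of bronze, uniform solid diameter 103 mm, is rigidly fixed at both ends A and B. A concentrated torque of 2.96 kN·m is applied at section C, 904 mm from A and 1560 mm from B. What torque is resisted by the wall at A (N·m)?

With uniform GJ and both ends fixed, compatibility θ_AC = θ_CB gives T_A·a = T_B·b, together with T_A + T_B = T₀.
T_A = T₀·b/(a+b) = 2960·1560/2464 = 1874 N·m; T_B = 1086 N·m.

1870 N·m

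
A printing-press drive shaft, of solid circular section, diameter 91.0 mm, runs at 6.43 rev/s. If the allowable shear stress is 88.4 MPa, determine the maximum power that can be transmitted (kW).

528 kW

J = πd⁴/32 = π(0.0910)⁴/32 = 6.732×10^-6 m⁴.
T_max = τ_allow·J/r = 8.84×10^7 × 6.732×10^-6 / 0.0455 = 13080 N·m.
ω = 2π·6.43 = 40.40 rad/s, so P_max = T_max·ω = 5.284×10^5 W.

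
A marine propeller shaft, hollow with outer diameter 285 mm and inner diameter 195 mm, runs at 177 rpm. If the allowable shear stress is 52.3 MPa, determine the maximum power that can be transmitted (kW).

3440 kW

J = π(d_o⁴ − d_i⁴)/32 = π(0.285⁴ − 0.195⁴)/32 = 5.058×10^-4 m⁴.
T_max = τ_allow·J/r = 5.23×10^7 × 5.058×10^-4 / 0.142 = 185600 N·m.
ω = 2π·177/60 = 18.54 rad/s, so P_max = T_max·ω = 3.441×10^6 W.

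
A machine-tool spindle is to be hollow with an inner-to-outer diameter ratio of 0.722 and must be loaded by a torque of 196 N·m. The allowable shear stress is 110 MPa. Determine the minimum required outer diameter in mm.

For a hollow shaft with d_i/d_o = 0.722: τ_max = 16T/(π d_o³ (1−k⁴)), so d_o = [16T/(π τ_allow (1−k⁴))]^(1/3) = [16·196.0/(π·1.10×10^8·0.7283)]^(1/3) = 0.02318 m.

23.2 mm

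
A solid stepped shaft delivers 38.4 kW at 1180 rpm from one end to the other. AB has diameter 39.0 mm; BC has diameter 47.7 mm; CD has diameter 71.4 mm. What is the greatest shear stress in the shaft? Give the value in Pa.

ω = 2π·1180/60 = 123.6 rad/s, so T = P/ω = 38.4×10³ / 123.6 = 310.8 N·m.
Under the same torque, τ_max = 16T/(πd³) is largest where d is smallest — segment AB (d = 39.0 mm).
τ_max = 16·310.8/(π·(0.0390)³) = 2.668×10^7 Pa.

2.67e7 Pa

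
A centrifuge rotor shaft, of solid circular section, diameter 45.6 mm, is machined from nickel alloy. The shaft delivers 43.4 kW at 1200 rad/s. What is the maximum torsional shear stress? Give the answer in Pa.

1.94e6 Pa

ω = 1200 rad/s, so T = P/ω = 43.4×10³ / 1200 = 36.17 N·m.
J = πd⁴/32 = π(0.0456)⁴/32 = 4.245×10^-7 m⁴.
τ_max = T·r/J = 36.17 × 0.0228 / 4.245×10^-7 = 1.943×10^6 Pa.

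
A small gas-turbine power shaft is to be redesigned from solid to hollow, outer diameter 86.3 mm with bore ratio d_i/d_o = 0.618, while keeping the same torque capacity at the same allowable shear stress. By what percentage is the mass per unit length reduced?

31.3 %

Equal τ_max and T ⇒ the solid shaft needs d_s³ = d_o³(1−k⁴), so d_s = 86.3·(1−0.618⁴)^(1/3) = 81.88 mm.
Area ratio A_h/A_s = d_o²(1−k²)/d_s² = (1−k²)/(1−k⁴)^(2/3) = 0.6866.
Mass saving = 1 − 0.6866 = 31.3 %.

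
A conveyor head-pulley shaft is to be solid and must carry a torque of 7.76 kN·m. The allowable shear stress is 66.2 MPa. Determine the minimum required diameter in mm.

For a solid shaft τ_max = 16T/(πd³), so d = (16T/(π τ_allow))^(1/3) = (16·7760/(π·6.62×10^7))^(1/3) = 0.08420 m.

84.2 mm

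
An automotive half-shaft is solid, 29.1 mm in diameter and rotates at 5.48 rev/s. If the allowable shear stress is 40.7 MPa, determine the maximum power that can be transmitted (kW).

J = πd⁴/32 = π(0.0291)⁴/32 = 7.040×10^-8 m⁴.
T_max = τ_allow·J/r = 4.07×10^7 × 7.040×10^-8 / 0.0146 = 196.9 N·m.
ω = 2π·5.48 = 34.43 rad/s, so P_max = T_max·ω = 6781 W.

6.78 kW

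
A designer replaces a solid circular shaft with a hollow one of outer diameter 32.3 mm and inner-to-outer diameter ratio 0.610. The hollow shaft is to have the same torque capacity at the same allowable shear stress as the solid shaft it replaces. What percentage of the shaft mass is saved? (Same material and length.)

30.7 %

Equal τ_max and T ⇒ the solid shaft needs d_s³ = d_o³(1−k⁴), so d_s = 32.3·(1−0.610⁴)^(1/3) = 30.73 mm.
Area ratio A_h/A_s = d_o²(1−k²)/d_s² = (1−k²)/(1−k⁴)^(2/3) = 0.6935.
Mass saving = 1 − 0.6935 = 30.7 %.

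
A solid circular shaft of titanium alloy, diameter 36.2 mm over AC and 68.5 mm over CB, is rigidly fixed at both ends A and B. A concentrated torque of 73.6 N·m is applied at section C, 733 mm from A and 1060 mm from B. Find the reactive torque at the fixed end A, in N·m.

7.46 N·m

Compatibility: T_A·a/J_AC = T_B·b/J_CB with T_A + T_B = T₀.
J_AC = 1.69×10^-7 m⁴, J_CB = 2.16×10^-6 m⁴, so T_A = T₀·(J_AC/a)/((J_AC/a)+(J_CB/b)) = 7.460 N·m, T_B = 66.14 N·m.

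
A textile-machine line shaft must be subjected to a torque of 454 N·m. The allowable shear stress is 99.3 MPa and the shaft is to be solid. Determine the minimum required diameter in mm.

28.6 mm

For a solid shaft τ_max = 16T/(πd³), so d = (16T/(π τ_allow))^(1/3) = (16·454.0/(π·9.93×10^7))^(1/3) = 0.02856 m.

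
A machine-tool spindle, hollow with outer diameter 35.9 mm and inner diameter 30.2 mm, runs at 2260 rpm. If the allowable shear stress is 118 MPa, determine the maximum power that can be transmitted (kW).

J = π(d_o⁴ − d_i⁴)/32 = π(0.0359⁴ − 0.0302⁴)/32 = 8.141×10^-8 m⁴.
T_max = τ_allow·J/r = 1.18×10^8 × 8.141×10^-8 / 0.0180 = 535.2 N·m.
ω = 2π·2260/60 = 236.7 rad/s, so P_max = T_max·ω = 1.267×10^5 W.

127 kW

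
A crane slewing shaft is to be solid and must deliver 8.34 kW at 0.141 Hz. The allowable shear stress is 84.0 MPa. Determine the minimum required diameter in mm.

ω = 2π·0.141 = 0.8859 rad/s, so T = P/ω = 8.34×10³ / 0.8859 = 9414 N·m.
For a solid shaft τ_max = 16T/(πd³), so d = (16T/(π τ_allow))^(1/3) = (16·9414/(π·8.40×10^7))^(1/3) = 0.08295 m.

83.0 mm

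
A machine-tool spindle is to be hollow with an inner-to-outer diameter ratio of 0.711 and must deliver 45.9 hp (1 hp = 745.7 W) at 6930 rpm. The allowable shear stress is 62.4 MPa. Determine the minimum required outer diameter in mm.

ω = 2π·6930/60 = 725.7 rad/s, so T = P/ω = 45.9×745.7 / 725.7 = 47.16 N·m.
For a hollow shaft with d_i/d_o = 0.711: τ_max = 16T/(π d_o³ (1−k⁴)), so d_o = [16T/(π τ_allow (1−k⁴))]^(1/3) = [16·47.16/(π·6.24×10^7·0.7444)]^(1/3) = 0.01729 m.

17.3 mm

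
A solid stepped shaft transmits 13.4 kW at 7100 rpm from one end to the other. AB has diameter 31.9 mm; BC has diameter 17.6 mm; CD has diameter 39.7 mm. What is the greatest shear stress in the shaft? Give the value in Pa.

ω = 2π·7100/60 = 743.5 rad/s, so T = P/ω = 13.4×10³ / 743.5 = 18.02 N·m.
Under the same torque, τ_max = 16T/(πd³) is largest where d is smallest — segment BC (d = 17.6 mm).
τ_max = 16·18.02/(π·(0.0176)³) = 1.684×10^7 Pa.

1.68e7 Pa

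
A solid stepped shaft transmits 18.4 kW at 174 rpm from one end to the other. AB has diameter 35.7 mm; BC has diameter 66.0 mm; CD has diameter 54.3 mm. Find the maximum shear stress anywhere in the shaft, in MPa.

ω = 2π·174/60 = 18.22 rad/s, so T = P/ω = 18.4×10³ / 18.22 = 1010 N·m.
Under the same torque, τ_max = 16T/(πd³) is largest where d is smallest — segment AB (d = 35.7 mm).
τ_max = 16·1010/(π·(0.0357)³) = 1.130×10^8 Pa.

113 MPa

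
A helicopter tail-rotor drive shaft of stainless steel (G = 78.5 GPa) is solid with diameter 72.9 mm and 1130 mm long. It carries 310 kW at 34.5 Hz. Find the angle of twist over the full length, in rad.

0.00742 rad

ω = 2π·34.5 = 216.8 rad/s, so T = P/ω = 310×10³ / 216.8 = 1430 N·m.
J = πd⁴/32 = π(0.0729)⁴/32 = 2.773×10^-6 m⁴.
θ = T·L/(G·J) = 1430 × 1.13 / (78.5×10⁹ × 2.773×10^-6) = 7.424×10^-3 rad.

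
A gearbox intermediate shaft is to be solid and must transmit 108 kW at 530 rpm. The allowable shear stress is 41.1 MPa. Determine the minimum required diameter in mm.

62.2 mm

ω = 2π·530/60 = 55.50 rad/s, so T = P/ω = 108×10³ / 55.50 = 1946 N·m.
For a solid shaft τ_max = 16T/(πd³), so d = (16T/(π τ_allow))^(1/3) = (16·1946/(π·4.11×10^7))^(1/3) = 0.06224 m.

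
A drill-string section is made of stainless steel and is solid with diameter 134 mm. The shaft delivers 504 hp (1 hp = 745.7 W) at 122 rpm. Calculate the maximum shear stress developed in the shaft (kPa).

62300 kPa

ω = 2π·122/60 = 12.78 rad/s, so T = P/ω = 504×745.7 / 12.78 = 29420 N·m.
J = πd⁴/32 = π(0.134)⁴/32 = 3.165×10^-5 m⁴.
τ_max = T·r/J = 29420 × 0.0670 / 3.165×10^-5 = 6.227×10^7 Pa.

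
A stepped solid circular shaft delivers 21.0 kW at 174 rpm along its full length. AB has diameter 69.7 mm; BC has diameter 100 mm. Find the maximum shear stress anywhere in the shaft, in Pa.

1.73e7 Pa

ω = 2π·174/60 = 18.22 rad/s, so T = P/ω = 21.0×10³ / 18.22 = 1153 N·m.
Under the same torque, τ_max = 16T/(πd³) is largest where d is smallest — segment AB (d = 69.7 mm).
τ_max = 16·1153/(π·(0.0697)³) = 1.733×10^7 Pa.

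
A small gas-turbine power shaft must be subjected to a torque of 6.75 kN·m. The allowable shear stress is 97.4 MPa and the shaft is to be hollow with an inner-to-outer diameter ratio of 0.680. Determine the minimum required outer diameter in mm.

For a hollow shaft with d_i/d_o = 0.680: τ_max = 16T/(π d_o³ (1−k⁴)), so d_o = [16T/(π τ_allow (1−k⁴))]^(1/3) = [16·6750/(π·9.74×10^7·0.7862)]^(1/3) = 0.07657 m.

76.6 mm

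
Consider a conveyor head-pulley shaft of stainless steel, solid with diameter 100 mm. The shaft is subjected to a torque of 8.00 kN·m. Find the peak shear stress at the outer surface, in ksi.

J = πd⁴/32 = π(0.100)⁴/32 = 9.817×10^-6 m⁴.
τ_max = T·r/J = 8000 × 0.0500 / 9.817×10^-6 = 4.074×10^7 Pa.

5.91 ksi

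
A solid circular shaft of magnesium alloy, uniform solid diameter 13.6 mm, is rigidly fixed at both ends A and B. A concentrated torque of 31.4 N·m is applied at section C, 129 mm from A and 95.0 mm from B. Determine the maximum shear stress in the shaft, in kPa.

With uniform GJ and both ends fixed, compatibility θ_AC = θ_CB gives T_A·a = T_B·b, together with T_A + T_B = T₀.
T_A = T₀·b/(a+b) = 31.40·95.0/224.0 = 13.32 N·m; T_B = 18.08 N·m.
τ in each portion: τ_AC = 2.70×10^7 Pa, τ_CB = 3.66×10^7 Pa; maximum is in CB.
τ_max = T_CB·r/J = 18.08·0.00680/3.36×10^-9 = 3.661×10^7 Pa.

36600 kPa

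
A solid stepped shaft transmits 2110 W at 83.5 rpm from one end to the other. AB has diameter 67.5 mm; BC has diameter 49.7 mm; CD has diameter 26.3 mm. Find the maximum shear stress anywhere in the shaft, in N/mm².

ω = 2π·83.5/60 = 8.744 rad/s, so T = P/ω = 2110 / 8.744 = 241.3 N·m.
Under the same torque, τ_max = 16T/(πd³) is largest where d is smallest — segment CD (d = 26.3 mm).
τ_max = 16·241.3/(π·(0.0263)³) = 6.756×10^7 Pa.

67.6 N/mm²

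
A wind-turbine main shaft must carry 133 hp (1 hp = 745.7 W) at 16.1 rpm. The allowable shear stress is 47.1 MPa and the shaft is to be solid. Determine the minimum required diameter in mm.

185 mm

ω = 2π·16.1/60 = 1.686 rad/s, so T = P/ω = 133×745.7 / 1.686 = 58820 N·m.
For a solid shaft τ_max = 16T/(πd³), so d = (16T/(π τ_allow))^(1/3) = (16·58820/(π·4.71×10^7))^(1/3) = 0.1853 m.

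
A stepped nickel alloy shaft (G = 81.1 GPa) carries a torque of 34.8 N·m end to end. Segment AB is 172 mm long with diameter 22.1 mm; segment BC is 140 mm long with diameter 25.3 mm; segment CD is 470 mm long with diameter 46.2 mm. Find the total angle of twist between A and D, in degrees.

J_AB = π(0.0221)⁴/32 = 2.34×10^-8 m⁴; J_BC = π(0.0253)⁴/32 = 4.02×10^-8 m⁴; J_CD = π(0.0462)⁴/32 = 4.47×10^-7 m⁴.
θ = (T/G)·Σ L_i/J_i = (34.80/81.1×10⁹)·(0.172/2.34×10^-8 + 0.140/4.02×10^-8 + 0.470/4.47×10^-7) = 5.096×10^-3 rad.

0.292°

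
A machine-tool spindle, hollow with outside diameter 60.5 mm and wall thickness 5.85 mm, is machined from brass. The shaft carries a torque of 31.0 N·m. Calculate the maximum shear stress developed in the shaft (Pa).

J = π(d_o⁴ − d_i⁴)/32 = π(0.0605⁴ − 0.0488⁴)/32 = 7.585×10^-7 m⁴.
τ_max = T·r/J = 31.00 × 0.0302 / 7.585×10^-7 = 1.236×10^6 Pa.

1.24e6 Pa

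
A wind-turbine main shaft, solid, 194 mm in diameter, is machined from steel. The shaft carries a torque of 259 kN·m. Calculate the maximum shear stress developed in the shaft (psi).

26200 psi

J = πd⁴/32 = π(0.194)⁴/32 = 1.391×10^-4 m⁴.
τ_max = T·r/J = 259000 × 0.0970 / 1.391×10^-4 = 1.807×10^8 Pa.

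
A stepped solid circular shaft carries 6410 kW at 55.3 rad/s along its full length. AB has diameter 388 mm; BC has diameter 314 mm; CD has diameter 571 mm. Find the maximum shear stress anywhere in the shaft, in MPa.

ω = 55.3 rad/s, so T = P/ω = 6410×10³ / 55.30 = 115900 N·m.
Under the same torque, τ_max = 16T/(πd³) is largest where d is smallest — segment BC (d = 314 mm).
τ_max = 16·115900/(π·(0.314)³) = 1.907×10^7 Pa.

19.1 MPa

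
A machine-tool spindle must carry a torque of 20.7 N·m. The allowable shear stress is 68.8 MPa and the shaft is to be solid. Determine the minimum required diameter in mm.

11.5 mm

For a solid shaft τ_max = 16T/(πd³), so d = (16T/(π τ_allow))^(1/3) = (16·20.70/(π·6.88×10^7))^(1/3) = 0.01153 m.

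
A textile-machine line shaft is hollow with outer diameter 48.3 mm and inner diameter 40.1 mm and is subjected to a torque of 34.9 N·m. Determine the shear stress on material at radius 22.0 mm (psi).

397 psi

J = π(d_o⁴ − d_i⁴)/32 = π(0.0483⁴ − 0.0401⁴)/32 = 2.805×10^-7 m⁴.
Shear stress varies linearly with radius: τ = T·r/J = 34.90 × 0.0220 / 2.805×10^-7 = 2.738×10^6 Pa.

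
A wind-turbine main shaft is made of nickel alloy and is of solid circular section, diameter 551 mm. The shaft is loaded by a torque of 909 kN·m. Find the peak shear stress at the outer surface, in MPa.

J = πd⁴/32 = π(0.551)⁴/32 = 9.049×10^-3 m⁴.
τ_max = T·r/J = 909000 × 0.276 / 9.049×10^-3 = 2.767×10^7 Pa.

27.7 MPa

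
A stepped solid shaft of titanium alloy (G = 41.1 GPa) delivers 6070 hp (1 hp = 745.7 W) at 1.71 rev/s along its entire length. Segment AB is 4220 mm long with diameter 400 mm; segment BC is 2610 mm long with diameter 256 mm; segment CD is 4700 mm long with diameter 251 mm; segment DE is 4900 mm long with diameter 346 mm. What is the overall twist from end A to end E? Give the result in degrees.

ω = 2π·1.71 = 10.74 rad/s, so T = P/ω = 6070×745.7 / 10.74 = 421300 N·m.
J_AB = π(0.400)⁴/32 = 2.51×10^-3 m⁴; J_BC = π(0.256)⁴/32 = 4.22×10^-4 m⁴; J_CD = π(0.251)⁴/32 = 3.90×10^-4 m⁴; J_DE = π(0.346)⁴/32 = 1.41×10^-3 m⁴.
θ = (T/G)·Σ L_i/J_i = (421300/41.1×10⁹)·(4.22/2.51×10^-3 + 2.61/4.22×10^-4 + 4.70/3.90×10^-4 + 4.90/1.41×10^-3) = 0.2400 rad.

13.8°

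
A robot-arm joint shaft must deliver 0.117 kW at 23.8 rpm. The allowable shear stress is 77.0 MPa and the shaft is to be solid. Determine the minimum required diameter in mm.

14.6 mm

ω = 2π·23.8/60 = 2.492 rad/s, so T = P/ω = 0.117×10³ / 2.492 = 46.94 N·m.
For a solid shaft τ_max = 16T/(πd³), so d = (16T/(π τ_allow))^(1/3) = (16·46.94/(π·7.70×10^7))^(1/3) = 0.01459 m.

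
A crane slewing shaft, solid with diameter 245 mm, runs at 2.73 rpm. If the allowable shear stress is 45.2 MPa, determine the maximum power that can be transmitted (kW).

37.3 kW

J = πd⁴/32 = π(0.245)⁴/32 = 3.537×10^-4 m⁴.
T_max = τ_allow·J/r = 4.52×10^7 × 3.537×10^-4 / 0.122 = 130500 N·m.
ω = 2π·2.73/60 = 0.2859 rad/s, so P_max = T_max·ω = 3.731×10^4 W.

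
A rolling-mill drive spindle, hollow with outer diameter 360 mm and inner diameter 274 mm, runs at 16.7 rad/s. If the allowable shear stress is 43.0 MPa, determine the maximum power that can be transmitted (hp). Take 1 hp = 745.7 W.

J = π(d_o⁴ − d_i⁴)/32 = π(0.360⁴ − 0.274⁴)/32 = 1.096×10^-3 m⁴.
T_max = τ_allow·J/r = 4.30×10^7 × 1.096×10^-3 / 0.180 = 261700 N·m.
ω = 16.7 rad/s, so P_max = T_max·ω = 4.371×10^6 W.

5860 hp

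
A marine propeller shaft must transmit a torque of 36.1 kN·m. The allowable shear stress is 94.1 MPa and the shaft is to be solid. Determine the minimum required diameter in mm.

For a solid shaft τ_max = 16T/(πd³), so d = (16T/(π τ_allow))^(1/3) = (16·36100/(π·9.41×10^7))^(1/3) = 0.1250 m.

125 mm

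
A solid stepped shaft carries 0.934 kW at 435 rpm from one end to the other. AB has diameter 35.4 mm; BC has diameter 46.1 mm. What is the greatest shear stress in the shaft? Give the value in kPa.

ω = 2π·435/60 = 45.55 rad/s, so T = P/ω = 0.934×10³ / 45.55 = 20.50 N·m.
Under the same torque, τ_max = 16T/(πd³) is largest where d is smallest — segment AB (d = 35.4 mm).
τ_max = 16·20.50/(π·(0.0354)³) = 2.354×10^6 Pa.

2350 kPa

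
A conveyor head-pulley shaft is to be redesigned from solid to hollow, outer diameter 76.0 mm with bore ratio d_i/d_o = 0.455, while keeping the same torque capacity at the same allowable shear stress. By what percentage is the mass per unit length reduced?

Equal τ_max and T ⇒ the solid shaft needs d_s³ = d_o³(1−k⁴), so d_s = 76.0·(1−0.455⁴)^(1/3) = 74.90 mm.
Area ratio A_h/A_s = d_o²(1−k²)/d_s² = (1−k²)/(1−k⁴)^(2/3) = 0.8165.
Mass saving = 1 − 0.8165 = 18.4 %.

18.4 %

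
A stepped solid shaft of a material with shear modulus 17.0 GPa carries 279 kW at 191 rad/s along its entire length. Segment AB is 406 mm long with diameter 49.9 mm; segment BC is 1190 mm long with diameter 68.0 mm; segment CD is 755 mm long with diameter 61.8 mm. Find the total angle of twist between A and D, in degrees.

ω = 191 rad/s, so T = P/ω = 279×10³ / 191.0 = 1461 N·m.
J_AB = π(0.0499)⁴/32 = 6.09×10^-7 m⁴; J_BC = π(0.0680)⁴/32 = 2.10×10^-6 m⁴; J_CD = π(0.0618)⁴/32 = 1.43×10^-6 m⁴.
θ = (T/G)·Σ L_i/J_i = (1461/17.0×10⁹)·(0.406/6.09×10^-7 + 1.19/2.10×10^-6 + 0.755/1.43×10^-6) = 0.1513 rad.

8.67°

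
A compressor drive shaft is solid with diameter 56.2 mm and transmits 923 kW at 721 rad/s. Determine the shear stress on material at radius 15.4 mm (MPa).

20.1 MPa

ω = 721 rad/s, so T = P/ω = 923×10³ / 721.0 = 1280 N·m.
J = πd⁴/32 = π(0.0562)⁴/32 = 9.794×10^-7 m⁴.
Shear stress varies linearly with radius: τ = T·r/J = 1280 × 0.0154 / 9.794×10^-7 = 2.013×10^7 Pa.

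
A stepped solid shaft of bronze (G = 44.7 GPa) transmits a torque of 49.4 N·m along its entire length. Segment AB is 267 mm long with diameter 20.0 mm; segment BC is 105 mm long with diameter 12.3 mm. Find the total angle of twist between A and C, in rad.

J_AB = π(0.0200)⁴/32 = 1.57×10^-8 m⁴; J_BC = π(0.0123)⁴/32 = 2.25×10^-9 m⁴.
θ = (T/G)·Σ L_i/J_i = (49.40/44.7×10⁹)·(0.267/1.57×10^-8 + 0.105/2.25×10^-9) = 0.07043 rad.

0.0704 rad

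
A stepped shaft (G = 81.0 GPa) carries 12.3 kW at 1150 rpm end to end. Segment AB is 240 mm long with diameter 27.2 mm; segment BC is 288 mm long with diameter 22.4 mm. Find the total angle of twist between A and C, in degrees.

ω = 2π·1150/60 = 120.4 rad/s, so T = P/ω = 12.3×10³ / 120.4 = 102.1 N·m.
J_AB = π(0.0272)⁴/32 = 5.37×10^-8 m⁴; J_BC = π(0.0224)⁴/32 = 2.47×10^-8 m⁴.
θ = (T/G)·Σ L_i/J_i = (102.1/81.0×10⁹)·(0.240/5.37×10^-8 + 0.288/2.47×10^-8) = 0.02032 rad.

1.16°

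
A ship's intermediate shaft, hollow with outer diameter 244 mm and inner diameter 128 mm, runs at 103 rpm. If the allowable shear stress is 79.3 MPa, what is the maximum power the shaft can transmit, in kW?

J = π(d_o⁴ − d_i⁴)/32 = π(0.244⁴ − 0.128⁴)/32 = 3.216×10^-4 m⁴.
T_max = τ_allow·J/r = 7.93×10^7 × 3.216×10^-4 / 0.122 = 209100 N·m.
ω = 2π·103/60 = 10.79 rad/s, so P_max = T_max·ω = 2.255×10^6 W.

2250 kW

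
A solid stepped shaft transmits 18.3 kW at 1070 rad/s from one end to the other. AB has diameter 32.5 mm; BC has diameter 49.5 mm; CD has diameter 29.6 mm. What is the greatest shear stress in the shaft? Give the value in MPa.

ω = 1070 rad/s, so T = P/ω = 18.3×10³ / 1070 = 17.10 N·m.
Under the same torque, τ_max = 16T/(πd³) is largest where d is smallest — segment CD (d = 29.6 mm).
τ_max = 16·17.10/(π·(0.0296)³) = 3.359×10^6 Pa.

3.36 MPa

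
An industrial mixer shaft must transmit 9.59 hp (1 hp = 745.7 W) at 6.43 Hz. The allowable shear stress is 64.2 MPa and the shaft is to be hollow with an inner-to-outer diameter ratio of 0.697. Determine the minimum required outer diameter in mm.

26.4 mm

ω = 2π·6.43 = 40.40 rad/s, so T = P/ω = 9.59×745.7 / 40.40 = 177.0 N·m.
For a hollow shaft with d_i/d_o = 0.697: τ_max = 16T/(π d_o³ (1−k⁴)), so d_o = [16T/(π τ_allow (1−k⁴))]^(1/3) = [16·177.0/(π·6.42×10^7·0.7640)]^(1/3) = 0.02639 m.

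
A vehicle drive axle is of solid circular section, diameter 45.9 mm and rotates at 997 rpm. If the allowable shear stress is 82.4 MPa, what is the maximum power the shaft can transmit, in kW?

163 kW

J = πd⁴/32 = π(0.0459)⁴/32 = 4.358×10^-7 m⁴.
T_max = τ_allow·J/r = 8.24×10^7 × 4.358×10^-7 / 0.0229 = 1565 N·m.
ω = 2π·997/60 = 104.4 rad/s, so P_max = T_max·ω = 1.633×10^5 W.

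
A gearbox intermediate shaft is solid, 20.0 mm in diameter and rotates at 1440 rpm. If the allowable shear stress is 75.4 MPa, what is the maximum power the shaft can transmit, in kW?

J = πd⁴/32 = π(0.0200)⁴/32 = 1.571×10^-8 m⁴.
T_max = τ_allow·J/r = 7.54×10^7 × 1.571×10^-8 / 0.0100 = 118.4 N·m.
ω = 2π·1440/60 = 150.8 rad/s, so P_max = T_max·ω = 1.786×10^4 W.

17.9 kW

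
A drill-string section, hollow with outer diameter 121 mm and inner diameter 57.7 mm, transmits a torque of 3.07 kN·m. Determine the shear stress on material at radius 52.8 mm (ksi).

1.18 ksi

J = π(d_o⁴ − d_i⁴)/32 = π(0.121⁴ − 0.0577⁴)/32 = 1.996×10^-5 m⁴.
Shear stress varies linearly with radius: τ = T·r/J = 3070 × 0.0528 / 1.996×10^-5 = 8.122×10^6 Pa.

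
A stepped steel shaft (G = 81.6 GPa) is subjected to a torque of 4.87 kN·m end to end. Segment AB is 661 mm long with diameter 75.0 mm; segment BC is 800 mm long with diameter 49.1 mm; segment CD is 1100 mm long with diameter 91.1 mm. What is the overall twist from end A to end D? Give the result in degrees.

J_AB = π(0.0750)⁴/32 = 3.11×10^-6 m⁴; J_BC = π(0.0491)⁴/32 = 5.71×10^-7 m⁴; J_CD = π(0.0911)⁴/32 = 6.76×10^-6 m⁴.
θ = (T/G)·Σ L_i/J_i = (4870/81.6×10⁹)·(0.661/3.11×10^-6 + 0.800/5.71×10^-7 + 1.10/6.76×10^-6) = 0.1061 rad.

6.08°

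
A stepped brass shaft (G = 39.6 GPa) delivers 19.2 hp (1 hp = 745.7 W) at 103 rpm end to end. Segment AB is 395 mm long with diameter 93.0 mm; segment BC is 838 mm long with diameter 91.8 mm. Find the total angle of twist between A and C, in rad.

ω = 2π·103/60 = 10.79 rad/s, so T = P/ω = 19.2×745.7 / 10.79 = 1327 N·m.
J_AB = π(0.0930)⁴/32 = 7.34×10^-6 m⁴; J_BC = π(0.0918)⁴/32 = 6.97×10^-6 m⁴.
θ = (T/G)·Σ L_i/J_i = (1327/39.6×10⁹)·(0.395/7.34×10^-6 + 0.838/6.97×10^-6) = 5.832×10^-3 rad.

0.00583 rad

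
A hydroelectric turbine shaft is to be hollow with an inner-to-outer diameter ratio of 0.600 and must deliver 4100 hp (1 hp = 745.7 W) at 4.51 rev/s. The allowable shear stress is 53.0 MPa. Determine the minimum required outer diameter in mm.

228 mm

ω = 2π·4.51 = 28.34 rad/s, so T = P/ω = 4100×745.7 / 28.34 = 107900 N·m.
For a hollow shaft with d_i/d_o = 0.600: τ_max = 16T/(π d_o³ (1−k⁴)), so d_o = [16T/(π τ_allow (1−k⁴))]^(1/3) = [16·107900/(π·5.30×10^7·0.8704)]^(1/3) = 0.2284 m.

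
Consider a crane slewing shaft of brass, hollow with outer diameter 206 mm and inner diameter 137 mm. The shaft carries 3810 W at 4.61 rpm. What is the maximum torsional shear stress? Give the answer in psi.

ω = 2π·4.61/60 = 0.4828 rad/s, so T = P/ω = 3810 / 0.4828 = 7892 N·m.
J = π(d_o⁴ − d_i⁴)/32 = π(0.206⁴ − 0.137⁴)/32 = 1.422×10^-4 m⁴.
τ_max = T·r/J = 7892 × 0.103 / 1.422×10^-4 = 5.716×10^6 Pa.

829 psi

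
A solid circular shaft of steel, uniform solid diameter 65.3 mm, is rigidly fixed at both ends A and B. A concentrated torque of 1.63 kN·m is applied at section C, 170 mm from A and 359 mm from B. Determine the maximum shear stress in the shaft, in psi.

2930 psi

With uniform GJ and both ends fixed, compatibility θ_AC = θ_CB gives T_A·a = T_B·b, together with T_A + T_B = T₀.
T_A = T₀·b/(a+b) = 1630·359/529.0 = 1106 N·m; T_B = 523.8 N·m.
τ in each portion: τ_AC = 2.02×10^7 Pa, τ_CB = 9.58×10^6 Pa; maximum is in AC.
τ_max = T_AC·r/J = 1106·0.0326/1.79×10^-6 = 2.023×10^7 Pa.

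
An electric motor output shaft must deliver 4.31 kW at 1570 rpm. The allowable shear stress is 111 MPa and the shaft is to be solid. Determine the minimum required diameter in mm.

10.6 mm

ω = 2π·1570/60 = 164.4 rad/s, so T = P/ω = 4.31×10³ / 164.4 = 26.21 N·m.
For a solid shaft τ_max = 16T/(πd³), so d = (16T/(π τ_allow))^(1/3) = (16·26.21/(π·1.11×10^8))^(1/3) = 0.01063 m.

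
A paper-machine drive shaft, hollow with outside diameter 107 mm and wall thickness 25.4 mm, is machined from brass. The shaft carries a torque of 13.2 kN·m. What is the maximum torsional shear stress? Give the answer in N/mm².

J = π(d_o⁴ − d_i⁴)/32 = π(0.107⁴ − 0.0562⁴)/32 = 1.189×10^-5 m⁴.
τ_max = T·r/J = 13200 × 0.0535 / 1.189×10^-5 = 5.940×10^7 Pa.

59.4 N/mm²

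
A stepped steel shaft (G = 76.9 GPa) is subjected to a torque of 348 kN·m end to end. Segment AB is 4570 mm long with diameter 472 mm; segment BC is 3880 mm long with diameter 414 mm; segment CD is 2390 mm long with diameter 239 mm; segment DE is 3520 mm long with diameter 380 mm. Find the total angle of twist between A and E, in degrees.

2.97°

J_AB = π(0.472)⁴/32 = 4.87×10^-3 m⁴; J_BC = π(0.414)⁴/32 = 2.88×10^-3 m⁴; J_CD = π(0.239)⁴/32 = 3.20×10^-4 m⁴; J_DE = π(0.380)⁴/32 = 2.05×10^-3 m⁴.
θ = (T/G)·Σ L_i/J_i = (348000/76.9×10⁹)·(4.57/4.87×10^-3 + 3.88/2.88×10^-3 + 2.39/3.20×10^-4 + 3.52/2.05×10^-3) = 0.05188 rad.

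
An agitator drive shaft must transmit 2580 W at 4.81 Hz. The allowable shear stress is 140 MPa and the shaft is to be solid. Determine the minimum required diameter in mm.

14.6 mm

ω = 2π·4.81 = 30.22 rad/s, so T = P/ω = 2580 / 30.22 = 85.37 N·m.
For a solid shaft τ_max = 16T/(πd³), so d = (16T/(π τ_allow))^(1/3) = (16·85.37/(π·1.40×10^8))^(1/3) = 0.01459 m.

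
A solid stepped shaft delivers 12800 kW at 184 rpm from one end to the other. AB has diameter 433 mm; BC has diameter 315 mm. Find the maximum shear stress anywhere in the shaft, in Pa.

ω = 2π·184/60 = 19.27 rad/s, so T = P/ω = 12800×10³ / 19.27 = 664300 N·m.
Under the same torque, τ_max = 16T/(πd³) is largest where d is smallest — segment BC (d = 315 mm).
τ_max = 16·664300/(π·(0.315)³) = 1.082×10^8 Pa.

1.08e8 Pa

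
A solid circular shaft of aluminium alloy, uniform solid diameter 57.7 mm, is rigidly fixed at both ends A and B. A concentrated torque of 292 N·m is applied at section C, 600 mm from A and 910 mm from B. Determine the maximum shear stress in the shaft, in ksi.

0.677 ksi

With uniform GJ and both ends fixed, compatibility θ_AC = θ_CB gives T_A·a = T_B·b, together with T_A + T_B = T₀.
T_A = T₀·b/(a+b) = 292.0·910/1510 = 176.0 N·m; T_B = 116.0 N·m.
τ in each portion: τ_AC = 4.67×10^6 Pa, τ_CB = 3.08×10^6 Pa; maximum is in AC.
τ_max = T_AC·r/J = 176.0·0.0289/1.09×10^-6 = 4.665×10^6 Pa.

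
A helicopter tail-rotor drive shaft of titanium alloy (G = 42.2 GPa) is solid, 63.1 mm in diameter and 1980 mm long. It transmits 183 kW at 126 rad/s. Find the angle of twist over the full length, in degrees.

2.51°

ω = 126 rad/s, so T = P/ω = 183×10³ / 126.0 = 1452 N·m.
J = πd⁴/32 = π(0.0631)⁴/32 = 1.556×10^-6 m⁴.
θ = T·L/(G·J) = 1452 × 1.98 / (42.2×10⁹ × 1.556×10^-6) = 0.04378 rad.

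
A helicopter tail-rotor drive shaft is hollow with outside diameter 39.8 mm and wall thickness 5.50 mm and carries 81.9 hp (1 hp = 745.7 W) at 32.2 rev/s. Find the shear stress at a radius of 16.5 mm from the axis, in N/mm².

27.9 N/mm²

ω = 2π·32.2 = 202.3 rad/s, so T = P/ω = 81.9×745.7 / 202.3 = 301.9 N·m.
J = π(d_o⁴ − d_i⁴)/32 = π(0.0398⁴ − 0.0288⁴)/32 = 1.788×10^-7 m⁴.
Shear stress varies linearly with radius: τ = T·r/J = 301.9 × 0.0165 / 1.788×10^-7 = 2.786×10^7 Pa.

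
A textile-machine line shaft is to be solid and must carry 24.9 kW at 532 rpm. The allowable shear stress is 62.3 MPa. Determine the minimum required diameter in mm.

ω = 2π·532/60 = 55.71 rad/s, so T = P/ω = 24.9×10³ / 55.71 = 447.0 N·m.
For a solid shaft τ_max = 16T/(πd³), so d = (16T/(π τ_allow))^(1/3) = (16·447.0/(π·6.23×10^7))^(1/3) = 0.03318 m.

33.2 mm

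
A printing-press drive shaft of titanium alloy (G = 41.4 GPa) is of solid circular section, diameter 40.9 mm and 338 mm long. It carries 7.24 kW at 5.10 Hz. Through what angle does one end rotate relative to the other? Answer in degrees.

0.385°

ω = 2π·5.10 = 32.04 rad/s, so T = P/ω = 7.24×10³ / 32.04 = 225.9 N·m.
J = πd⁴/32 = π(0.0409)⁴/32 = 2.747×10^-7 m⁴.
θ = T·L/(G·J) = 225.9 × 0.338 / (41.4×10⁹ × 2.747×10^-7) = 6.714×10^-3 rad.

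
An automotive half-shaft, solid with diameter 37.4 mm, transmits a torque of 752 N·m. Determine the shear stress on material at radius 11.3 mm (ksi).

J = πd⁴/32 = π(0.0374)⁴/32 = 1.921×10^-7 m⁴.
Shear stress varies linearly with radius: τ = T·r/J = 752.0 × 0.0113 / 1.921×10^-7 = 4.424×10^7 Pa.

6.42 ksi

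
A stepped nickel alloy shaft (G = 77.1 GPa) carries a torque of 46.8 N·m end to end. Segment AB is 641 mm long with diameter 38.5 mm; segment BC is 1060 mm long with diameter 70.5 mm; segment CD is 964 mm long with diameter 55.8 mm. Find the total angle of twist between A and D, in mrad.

J_AB = π(0.0385)⁴/32 = 2.16×10^-7 m⁴; J_BC = π(0.0705)⁴/32 = 2.43×10^-6 m⁴; J_CD = π(0.0558)⁴/32 = 9.52×10^-7 m⁴.
θ = (T/G)·Σ L_i/J_i = (46.80/77.1×10⁹)·(0.641/2.16×10^-7 + 1.06/2.43×10^-6 + 0.964/9.52×10^-7) = 2.684×10^-3 rad.

2.68 mrad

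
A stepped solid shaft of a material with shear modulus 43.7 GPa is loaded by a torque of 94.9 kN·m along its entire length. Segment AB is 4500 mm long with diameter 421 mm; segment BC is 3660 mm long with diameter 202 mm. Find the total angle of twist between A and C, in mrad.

51.8 mrad

J_AB = π(0.421)⁴/32 = 3.08×10^-3 m⁴; J_BC = π(0.202)⁴/32 = 1.63×10^-4 m⁴.
θ = (T/G)·Σ L_i/J_i = (94900/43.7×10⁹)·(4.50/3.08×10^-3 + 3.66/1.63×10^-4) = 0.05179 rad.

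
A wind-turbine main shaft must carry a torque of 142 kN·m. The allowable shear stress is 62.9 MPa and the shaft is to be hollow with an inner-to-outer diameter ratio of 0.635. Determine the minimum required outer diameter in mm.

For a hollow shaft with d_i/d_o = 0.635: τ_max = 16T/(π d_o³ (1−k⁴)), so d_o = [16T/(π τ_allow (1−k⁴))]^(1/3) = [16·142000/(π·6.29×10^7·0.8374)]^(1/3) = 0.2395 m.

239 mm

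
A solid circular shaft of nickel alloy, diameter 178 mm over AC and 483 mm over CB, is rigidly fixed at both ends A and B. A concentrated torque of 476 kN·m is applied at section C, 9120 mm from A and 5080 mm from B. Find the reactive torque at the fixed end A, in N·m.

Compatibility: T_A·a/J_AC = T_B·b/J_CB with T_A + T_B = T₀.
J_AC = 9.86×10^-5 m⁴, J_CB = 5.34×10^-3 m⁴, so T_A = T₀·(J_AC/a)/((J_AC/a)+(J_CB/b)) = 4841 N·m, T_B = 471200 N·m.

4840 N·m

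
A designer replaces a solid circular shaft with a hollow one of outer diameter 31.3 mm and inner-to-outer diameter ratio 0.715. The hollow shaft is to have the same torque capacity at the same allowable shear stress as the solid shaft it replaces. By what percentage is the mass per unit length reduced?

Equal τ_max and T ⇒ the solid shaft needs d_s³ = d_o³(1−k⁴), so d_s = 31.3·(1−0.715⁴)^(1/3) = 28.29 mm.
Area ratio A_h/A_s = d_o²(1−k²)/d_s² = (1−k²)/(1−k⁴)^(2/3) = 0.5982.
Mass saving = 1 − 0.5982 = 40.2 %.

40.2 %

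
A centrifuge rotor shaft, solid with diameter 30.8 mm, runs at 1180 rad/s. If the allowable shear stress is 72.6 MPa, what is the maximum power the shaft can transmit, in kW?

491 kW

J = πd⁴/32 = π(0.0308)⁴/32 = 8.835×10^-8 m⁴.
T_max = τ_allow·J/r = 7.26×10^7 × 8.835×10^-8 / 0.0154 = 416.5 N·m.
ω = 1180 rad/s, so P_max = T_max·ω = 4.915×10^5 W.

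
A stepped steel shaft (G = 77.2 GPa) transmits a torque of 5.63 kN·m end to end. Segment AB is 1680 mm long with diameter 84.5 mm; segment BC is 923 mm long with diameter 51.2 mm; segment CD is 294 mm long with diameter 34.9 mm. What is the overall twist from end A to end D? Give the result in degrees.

J_AB = π(0.0845)⁴/32 = 5.01×10^-6 m⁴; J_BC = π(0.0512)⁴/32 = 6.75×10^-7 m⁴; J_CD = π(0.0349)⁴/32 = 1.46×10^-7 m⁴.
θ = (T/G)·Σ L_i/J_i = (5630/77.2×10⁹)·(1.68/5.01×10^-6 + 0.923/6.75×10^-7 + 0.294/1.46×10^-7) = 0.2715 rad.

15.6°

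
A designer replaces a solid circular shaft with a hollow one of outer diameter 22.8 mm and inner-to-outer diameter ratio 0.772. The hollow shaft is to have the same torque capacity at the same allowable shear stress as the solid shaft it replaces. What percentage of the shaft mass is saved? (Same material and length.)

45.9 %

Equal τ_max and T ⇒ the solid shaft needs d_s³ = d_o³(1−k⁴), so d_s = 22.8·(1−0.772⁴)^(1/3) = 19.70 mm.
Area ratio A_h/A_s = d_o²(1−k²)/d_s² = (1−k²)/(1−k⁴)^(2/3) = 0.5413.
Mass saving = 1 − 0.5413 = 45.9 %.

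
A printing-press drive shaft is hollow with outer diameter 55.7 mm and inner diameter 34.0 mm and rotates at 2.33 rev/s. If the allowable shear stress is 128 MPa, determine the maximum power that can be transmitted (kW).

54.8 kW

J = π(d_o⁴ − d_i⁴)/32 = π(0.0557⁴ − 0.0340⁴)/32 = 8.138×10^-7 m⁴.
T_max = τ_allow·J/r = 1.28×10^8 × 8.138×10^-7 / 0.0278 = 3740 N·m.
ω = 2π·2.33 = 14.64 rad/s, so P_max = T_max·ω = 5.476×10^4 W.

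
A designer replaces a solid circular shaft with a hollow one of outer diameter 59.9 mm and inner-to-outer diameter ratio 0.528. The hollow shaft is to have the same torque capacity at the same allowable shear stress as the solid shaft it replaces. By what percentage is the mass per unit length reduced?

Equal τ_max and T ⇒ the solid shaft needs d_s³ = d_o³(1−k⁴), so d_s = 59.9·(1−0.528⁴)^(1/3) = 58.31 mm.
Area ratio A_h/A_s = d_o²(1−k²)/d_s² = (1−k²)/(1−k⁴)^(2/3) = 0.7612.
Mass saving = 1 − 0.7612 = 23.9 %.

23.9 %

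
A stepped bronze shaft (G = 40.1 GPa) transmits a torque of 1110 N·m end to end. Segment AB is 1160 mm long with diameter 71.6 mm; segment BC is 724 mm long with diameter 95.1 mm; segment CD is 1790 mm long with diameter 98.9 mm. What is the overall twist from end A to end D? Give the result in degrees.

1.16°

J_AB = π(0.0716)⁴/32 = 2.58×10^-6 m⁴; J_BC = π(0.0951)⁴/32 = 8.03×10^-6 m⁴; J_CD = π(0.0989)⁴/32 = 9.39×10^-6 m⁴.
θ = (T/G)·Σ L_i/J_i = (1110/40.1×10⁹)·(1.16/2.58×10^-6 + 0.724/8.03×10^-6 + 1.79/9.39×10^-6) = 0.02022 rad.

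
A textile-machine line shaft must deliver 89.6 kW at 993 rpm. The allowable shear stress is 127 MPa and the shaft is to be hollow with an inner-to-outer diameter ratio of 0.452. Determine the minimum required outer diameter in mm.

33.0 mm

ω = 2π·993/60 = 104.0 rad/s, so T = P/ω = 89.6×10³ / 104.0 = 861.6 N·m.
For a hollow shaft with d_i/d_o = 0.452: τ_max = 16T/(π d_o³ (1−k⁴)), so d_o = [16T/(π τ_allow (1−k⁴))]^(1/3) = [16·861.6/(π·1.27×10^8·0.9583)]^(1/3) = 0.03304 m.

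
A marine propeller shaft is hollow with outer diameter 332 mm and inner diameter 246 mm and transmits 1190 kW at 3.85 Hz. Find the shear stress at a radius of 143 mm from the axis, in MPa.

ω = 2π·3.85 = 24.19 rad/s, so T = P/ω = 1190×10³ / 24.19 = 49190 N·m.
J = π(d_o⁴ − d_i⁴)/32 = π(0.332⁴ − 0.246⁴)/32 = 8.332×10^-4 m⁴.
Shear stress varies linearly with radius: τ = T·r/J = 49190 × 0.143 / 8.332×10^-4 = 8.443×10^6 Pa.

8.44 MPa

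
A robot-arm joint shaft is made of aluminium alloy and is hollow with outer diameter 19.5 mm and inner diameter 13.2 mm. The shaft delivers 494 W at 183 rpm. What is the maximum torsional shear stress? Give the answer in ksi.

ω = 2π·183/60 = 19.16 rad/s, so T = P/ω = 494 / 19.16 = 25.78 N·m.
J = π(d_o⁴ − d_i⁴)/32 = π(0.0195⁴ − 0.0132⁴)/32 = 1.121×10^-8 m⁴.
τ_max = T·r/J = 25.78 × 0.00975 / 1.121×10^-8 = 2.241×10^7 Pa.

3.25 ksi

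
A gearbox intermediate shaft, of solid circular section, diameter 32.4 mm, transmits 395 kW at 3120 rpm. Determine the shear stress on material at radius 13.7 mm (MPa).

ω = 2π·3120/60 = 326.7 rad/s, so T = P/ω = 395×10³ / 326.7 = 1209 N·m.
J = πd⁴/32 = π(0.0324)⁴/32 = 1.082×10^-7 m⁴.
Shear stress varies linearly with radius: τ = T·r/J = 1209 × 0.0137 / 1.082×10^-7 = 1.531×10^8 Pa.

153 MPa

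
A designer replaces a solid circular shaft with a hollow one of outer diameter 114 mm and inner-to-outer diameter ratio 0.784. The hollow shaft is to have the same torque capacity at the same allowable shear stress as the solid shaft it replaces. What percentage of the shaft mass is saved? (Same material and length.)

47.1 %

Equal τ_max and T ⇒ the solid shaft needs d_s³ = d_o³(1−k⁴), so d_s = 114·(1−0.784⁴)^(1/3) = 97.32 mm.
Area ratio A_h/A_s = d_o²(1−k²)/d_s² = (1−k²)/(1−k⁴)^(2/3) = 0.5287.
Mass saving = 1 − 0.5287 = 47.1 %.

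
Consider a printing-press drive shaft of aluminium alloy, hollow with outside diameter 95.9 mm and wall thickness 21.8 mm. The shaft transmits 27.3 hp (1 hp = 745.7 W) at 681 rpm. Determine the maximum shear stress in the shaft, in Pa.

1.81e6 Pa

ω = 2π·681/60 = 71.31 rad/s, so T = P/ω = 27.3×745.7 / 71.31 = 285.5 N·m.
J = π(d_o⁴ − d_i⁴)/32 = π(0.0959⁴ − 0.0523⁴)/32 = 7.569×10^-6 m⁴.
τ_max = T·r/J = 285.5 × 0.0479 / 7.569×10^-6 = 1.808×10^6 Pa.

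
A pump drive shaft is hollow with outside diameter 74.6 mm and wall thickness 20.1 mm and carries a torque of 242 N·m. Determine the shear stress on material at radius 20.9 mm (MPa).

1.74 MPa

J = π(d_o⁴ − d_i⁴)/32 = π(0.0746⁴ − 0.0344⁴)/32 = 2.903×10^-6 m⁴.
Shear stress varies linearly with radius: τ = T·r/J = 242.0 × 0.0209 / 2.903×10^-6 = 1.742×10^6 Pa.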